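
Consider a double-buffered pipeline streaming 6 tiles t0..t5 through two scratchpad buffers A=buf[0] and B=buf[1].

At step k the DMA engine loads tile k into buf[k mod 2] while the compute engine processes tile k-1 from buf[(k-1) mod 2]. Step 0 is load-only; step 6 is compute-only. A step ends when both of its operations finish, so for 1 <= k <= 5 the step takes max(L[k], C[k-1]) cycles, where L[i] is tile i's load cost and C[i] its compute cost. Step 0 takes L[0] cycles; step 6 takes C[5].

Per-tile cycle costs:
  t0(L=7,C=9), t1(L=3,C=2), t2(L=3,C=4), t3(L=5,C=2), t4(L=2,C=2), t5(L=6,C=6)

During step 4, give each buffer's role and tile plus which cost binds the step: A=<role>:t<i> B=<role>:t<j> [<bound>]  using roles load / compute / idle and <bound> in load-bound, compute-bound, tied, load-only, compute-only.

step 4: A=load:t4 B=compute:t3 [tied]

step 0: L[0]=7 → dur=7, Σ=7 | A=load:t0 B=idle [load-only]
step 1: L[1]=3 C[0]=9 → dur=9, Σ=16 | A=compute:t0 B=load:t1 [compute-bound]
step 2: L[2]=3 C[1]=2 → dur=3, Σ=19 | A=load:t2 B=compute:t1 [load-bound]
step 3: L[3]=5 C[2]=4 → dur=5, Σ=24 | A=compute:t2 B=load:t3 [load-bound]
step 4: L[4]=2 C[3]=2 → dur=2, Σ=26 | A=load:t4 B=compute:t3 [tied]
step 5: L[5]=6 C[4]=2 → dur=6, Σ=32 | A=compute:t4 B=load:t5 [load-bound]
step 6: C[5]=6 → dur=6, Σ=38 | A=idle B=compute:t5 [compute-only]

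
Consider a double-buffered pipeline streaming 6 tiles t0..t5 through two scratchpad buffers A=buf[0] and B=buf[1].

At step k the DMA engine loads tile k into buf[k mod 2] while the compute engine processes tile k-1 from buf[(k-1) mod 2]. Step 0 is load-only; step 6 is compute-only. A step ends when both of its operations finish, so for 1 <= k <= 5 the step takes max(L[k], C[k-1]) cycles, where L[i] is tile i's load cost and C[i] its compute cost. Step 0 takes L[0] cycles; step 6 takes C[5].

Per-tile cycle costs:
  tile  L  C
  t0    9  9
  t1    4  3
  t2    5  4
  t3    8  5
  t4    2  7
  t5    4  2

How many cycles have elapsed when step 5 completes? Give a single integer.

k=0 load=t0/9c comp=- wait=9 total=9
k=1 load=t1/4c comp=t0/9c wait=9 total=18
k=2 load=t2/5c comp=t1/3c wait=5 total=23
k=3 load=t3/8c comp=t2/4c wait=8 total=31
k=4 load=t4/2c comp=t3/5c wait=5 total=36
k=5 load=t5/4c comp=t4/7c wait=7 total=43
k=6 load=- comp=t5/2c wait=2 total=45

end_cycle[5] = 43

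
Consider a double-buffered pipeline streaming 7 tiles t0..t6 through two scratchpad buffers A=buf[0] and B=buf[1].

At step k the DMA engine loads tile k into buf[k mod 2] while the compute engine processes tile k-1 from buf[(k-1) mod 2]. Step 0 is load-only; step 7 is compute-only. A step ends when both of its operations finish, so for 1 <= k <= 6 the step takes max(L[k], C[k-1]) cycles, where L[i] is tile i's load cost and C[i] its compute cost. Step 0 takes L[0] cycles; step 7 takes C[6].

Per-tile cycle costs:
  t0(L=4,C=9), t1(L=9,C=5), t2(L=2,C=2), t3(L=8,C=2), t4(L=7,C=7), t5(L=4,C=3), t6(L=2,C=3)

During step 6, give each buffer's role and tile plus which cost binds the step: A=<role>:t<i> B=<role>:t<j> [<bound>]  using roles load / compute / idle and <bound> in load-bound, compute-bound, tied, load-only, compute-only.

step 6: A=load:t6 B=compute:t5 [compute-bound]

[0] DMA t0→A (4c) ∥ CU idle ⇒ 4c, clock 4
[1] DMA t1→B (9c) ∥ CU A:t0 (9c) ⇒ 9c, clock 13
[2] DMA t2→A (2c) ∥ CU B:t1 (5c) ⇒ 5c, clock 18
[3] DMA t3→B (8c) ∥ CU A:t2 (2c) ⇒ 8c, clock 26
[4] DMA t4→A (7c) ∥ CU B:t3 (2c) ⇒ 7c, clock 33
[5] DMA t5→B (4c) ∥ CU A:t4 (7c) ⇒ 7c, clock 40
[6] DMA t6→A (2c) ∥ CU B:t5 (3c) ⇒ 3c, clock 43
[7] DMA idle ∥ CU A:t6 (3c) ⇒ 3c, clock 46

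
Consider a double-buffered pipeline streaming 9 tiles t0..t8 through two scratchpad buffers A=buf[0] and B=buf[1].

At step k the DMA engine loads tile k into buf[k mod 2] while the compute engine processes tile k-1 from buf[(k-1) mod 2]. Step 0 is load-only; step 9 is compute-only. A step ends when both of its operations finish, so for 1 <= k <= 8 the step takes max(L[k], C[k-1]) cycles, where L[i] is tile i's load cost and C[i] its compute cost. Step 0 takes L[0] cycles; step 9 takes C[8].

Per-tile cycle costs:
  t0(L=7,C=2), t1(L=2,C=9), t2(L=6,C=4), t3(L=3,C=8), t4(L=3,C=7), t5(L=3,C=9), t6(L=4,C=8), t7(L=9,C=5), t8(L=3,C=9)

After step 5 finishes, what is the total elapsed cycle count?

  0. 7=7c; end=7; A:t0 B:-
  1. max(2,2)=2c; end=9; A:t0 B:t1
  2. max(6,9)=9c; end=18; A:t2 B:t1
  3. max(3,4)=4c; end=22; A:t2 B:t3
  4. max(3,8)=8c; end=30; A:t4 B:t3
  5. max(3,7)=7c; end=37; A:t4 B:t5
  6. max(4,9)=9c; end=46; A:t6 B:t5
  7. max(9,8)=9c; end=55; A:t6 B:t7
  8. max(3,5)=5c; end=60; A:t8 B:t7
  9. 9=9c; end=69; A:t8 B:t7

end_cycle[5] = 37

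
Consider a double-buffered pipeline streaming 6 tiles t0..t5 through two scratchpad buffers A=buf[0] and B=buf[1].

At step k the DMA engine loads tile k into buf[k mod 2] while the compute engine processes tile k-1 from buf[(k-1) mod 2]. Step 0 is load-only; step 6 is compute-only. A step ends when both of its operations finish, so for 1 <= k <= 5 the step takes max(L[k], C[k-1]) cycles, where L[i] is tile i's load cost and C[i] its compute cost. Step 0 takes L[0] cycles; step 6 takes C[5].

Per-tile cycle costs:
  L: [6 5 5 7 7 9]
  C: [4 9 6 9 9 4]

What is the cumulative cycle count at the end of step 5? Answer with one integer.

end_cycle[5] = 45

k=0 load=t0/6c comp=- wait=6 total=6
k=1 load=t1/5c comp=t0/4c wait=5 total=11
k=2 load=t2/5c comp=t1/9c wait=9 total=20
k=3 load=t3/7c comp=t2/6c wait=7 total=27
k=4 load=t4/7c comp=t3/9c wait=9 total=36
k=5 load=t5/9c comp=t4/9c wait=9 total=45
k=6 load=- comp=t5/4c wait=4 total=49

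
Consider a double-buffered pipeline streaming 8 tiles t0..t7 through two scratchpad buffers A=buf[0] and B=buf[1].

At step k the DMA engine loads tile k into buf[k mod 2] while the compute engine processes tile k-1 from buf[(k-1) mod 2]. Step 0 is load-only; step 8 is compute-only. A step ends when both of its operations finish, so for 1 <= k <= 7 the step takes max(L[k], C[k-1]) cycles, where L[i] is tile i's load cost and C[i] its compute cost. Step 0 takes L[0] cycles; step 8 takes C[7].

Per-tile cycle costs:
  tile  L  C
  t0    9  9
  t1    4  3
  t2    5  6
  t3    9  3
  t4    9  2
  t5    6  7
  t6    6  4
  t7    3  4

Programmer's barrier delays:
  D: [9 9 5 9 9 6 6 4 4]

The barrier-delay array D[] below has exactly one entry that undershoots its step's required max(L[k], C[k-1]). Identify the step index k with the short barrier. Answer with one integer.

hazard at step 6

step 0: need L[0]=9 = 9; D[0]=9 ok
step 1: need max(L[1]=4,C[0]=9) = 9; D[1]=9 ok
step 2: need max(L[2]=5,C[1]=3) = 5; D[2]=5 ok
step 3: need max(L[3]=9,C[2]=6) = 9; D[3]=9 ok
step 4: need max(L[4]=9,C[3]=3) = 9; D[4]=9 ok
step 5: need max(L[5]=6,C[4]=2) = 6; D[5]=6 ok
step 6: need max(L[6]=6,C[5]=7) = 7; D[6]=6 SHORT
step 7: need max(L[7]=3,C[6]=4) = 4; D[7]=4 ok
step 8: need C[7]=4 = 4; D[8]=4 ok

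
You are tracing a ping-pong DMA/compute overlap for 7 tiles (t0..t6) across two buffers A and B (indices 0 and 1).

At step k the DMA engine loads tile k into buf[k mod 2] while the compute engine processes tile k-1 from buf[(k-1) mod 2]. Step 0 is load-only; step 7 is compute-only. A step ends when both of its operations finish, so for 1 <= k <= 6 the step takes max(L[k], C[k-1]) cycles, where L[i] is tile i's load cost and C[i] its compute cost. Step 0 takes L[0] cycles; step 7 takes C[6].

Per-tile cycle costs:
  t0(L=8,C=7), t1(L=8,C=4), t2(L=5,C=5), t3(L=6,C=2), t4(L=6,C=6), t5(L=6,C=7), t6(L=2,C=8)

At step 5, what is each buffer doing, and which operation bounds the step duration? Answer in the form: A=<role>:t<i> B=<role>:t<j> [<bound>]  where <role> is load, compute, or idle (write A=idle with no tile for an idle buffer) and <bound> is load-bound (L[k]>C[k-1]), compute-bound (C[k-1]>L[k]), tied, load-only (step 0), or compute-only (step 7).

[0] DMA t0→A (8c) ∥ CU idle ⇒ 8c, clock 8
[1] DMA t1→B (8c) ∥ CU A:t0 (7c) ⇒ 8c, clock 16
[2] DMA t2→A (5c) ∥ CU B:t1 (4c) ⇒ 5c, clock 21
[3] DMA t3→B (6c) ∥ CU A:t2 (5c) ⇒ 6c, clock 27
[4] DMA t4→A (6c) ∥ CU B:t3 (2c) ⇒ 6c, clock 33
[5] DMA t5→B (6c) ∥ CU A:t4 (6c) ⇒ 6c, clock 39
[6] DMA t6→A (2c) ∥ CU B:t5 (7c) ⇒ 7c, clock 46
[7] DMA idle ∥ CU A:t6 (8c) ⇒ 8c, clock 54

step 5: A=compute:t4 B=load:t5 [tied]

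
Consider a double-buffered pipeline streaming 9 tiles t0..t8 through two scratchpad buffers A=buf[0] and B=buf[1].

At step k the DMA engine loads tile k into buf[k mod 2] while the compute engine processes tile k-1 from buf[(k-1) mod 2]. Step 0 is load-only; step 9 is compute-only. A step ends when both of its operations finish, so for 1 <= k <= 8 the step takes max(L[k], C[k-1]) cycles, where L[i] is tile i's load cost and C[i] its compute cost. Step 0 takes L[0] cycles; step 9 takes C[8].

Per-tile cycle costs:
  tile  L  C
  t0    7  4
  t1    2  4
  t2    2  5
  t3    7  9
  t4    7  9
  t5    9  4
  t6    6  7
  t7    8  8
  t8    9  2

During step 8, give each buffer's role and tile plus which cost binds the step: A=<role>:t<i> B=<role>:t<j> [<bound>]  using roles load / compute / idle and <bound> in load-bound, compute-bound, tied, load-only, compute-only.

step 8: A=load:t8 B=compute:t7 [load-bound]

step 0: L[0]=7 → dur=7, Σ=7 | A=load:t0 B=idle [load-only]
step 1: L[1]=2 C[0]=4 → dur=4, Σ=11 | A=compute:t0 B=load:t1 [compute-bound]
step 2: L[2]=2 C[1]=4 → dur=4, Σ=15 | A=load:t2 B=compute:t1 [compute-bound]
step 3: L[3]=7 C[2]=5 → dur=7, Σ=22 | A=compute:t2 B=load:t3 [load-bound]
step 4: L[4]=7 C[3]=9 → dur=9, Σ=31 | A=load:t4 B=compute:t3 [compute-bound]
step 5: L[5]=9 C[4]=9 → dur=9, Σ=40 | A=compute:t4 B=load:t5 [tied]
step 6: L[6]=6 C[5]=4 → dur=6, Σ=46 | A=load:t6 B=compute:t5 [load-bound]
step 7: L[7]=8 C[6]=7 → dur=8, Σ=54 | A=compute:t6 B=load:t7 [load-bound]
step 8: L[8]=9 C[7]=8 → dur=9, Σ=63 | A=load:t8 B=compute:t7 [load-bound]
step 9: C[8]=2 → dur=2, Σ=65 | A=compute:t8 B=idle [compute-only]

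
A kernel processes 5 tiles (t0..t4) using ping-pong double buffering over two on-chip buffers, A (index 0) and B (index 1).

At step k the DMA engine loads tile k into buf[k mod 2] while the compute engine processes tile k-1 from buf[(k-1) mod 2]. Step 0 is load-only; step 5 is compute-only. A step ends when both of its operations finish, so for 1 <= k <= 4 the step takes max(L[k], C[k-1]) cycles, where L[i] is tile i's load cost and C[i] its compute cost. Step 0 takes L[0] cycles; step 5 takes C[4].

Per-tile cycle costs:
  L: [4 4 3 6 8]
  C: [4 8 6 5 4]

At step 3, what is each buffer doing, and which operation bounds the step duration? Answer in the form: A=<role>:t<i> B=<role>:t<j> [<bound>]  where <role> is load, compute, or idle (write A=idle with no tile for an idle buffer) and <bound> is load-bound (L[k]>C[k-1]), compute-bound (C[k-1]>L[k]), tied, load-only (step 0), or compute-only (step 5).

step 3: A=compute:t2 B=load:t3 [tied]

step 0: L[0]=4 → dur=4, Σ=4 | A=load:t0 B=idle [load-only]
step 1: L[1]=4 C[0]=4 → dur=4, Σ=8 | A=compute:t0 B=load:t1 [tied]
step 2: L[2]=3 C[1]=8 → dur=8, Σ=16 | A=load:t2 B=compute:t1 [compute-bound]
step 3: L[3]=6 C[2]=6 → dur=6, Σ=22 | A=compute:t2 B=load:t3 [tied]
step 4: L[4]=8 C[3]=5 → dur=8, Σ=30 | A=load:t4 B=compute:t3 [load-bound]
step 5: C[4]=4 → dur=4, Σ=34 | A=compute:t4 B=idle [compute-only]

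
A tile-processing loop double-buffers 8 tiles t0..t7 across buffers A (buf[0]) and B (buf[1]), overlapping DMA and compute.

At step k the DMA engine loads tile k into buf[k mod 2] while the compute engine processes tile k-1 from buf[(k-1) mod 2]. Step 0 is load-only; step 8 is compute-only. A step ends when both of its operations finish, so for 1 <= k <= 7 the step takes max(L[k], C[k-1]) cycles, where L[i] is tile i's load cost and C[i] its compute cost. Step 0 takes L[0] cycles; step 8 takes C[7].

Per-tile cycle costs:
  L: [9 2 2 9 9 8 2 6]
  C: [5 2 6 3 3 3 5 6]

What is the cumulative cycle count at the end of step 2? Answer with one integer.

end_cycle[2] = 16

[0] DMA t0→A (9c) ∥ CU idle ⇒ 9c, clock 9
[1] DMA t1→B (2c) ∥ CU A:t0 (5c) ⇒ 5c, clock 14
[2] DMA t2→A (2c) ∥ CU B:t1 (2c) ⇒ 2c, clock 16
[3] DMA t3→B (9c) ∥ CU A:t2 (6c) ⇒ 9c, clock 25
[4] DMA t4→A (9c) ∥ CU B:t3 (3c) ⇒ 9c, clock 34
[5] DMA t5→B (8c) ∥ CU A:t4 (3c) ⇒ 8c, clock 42
[6] DMA t6→A (2c) ∥ CU B:t5 (3c) ⇒ 3c, clock 45
[7] DMA t7→B (6c) ∥ CU A:t6 (5c) ⇒ 6c, clock 51
[8] DMA idle ∥ CU B:t7 (6c) ⇒ 6c, clock 57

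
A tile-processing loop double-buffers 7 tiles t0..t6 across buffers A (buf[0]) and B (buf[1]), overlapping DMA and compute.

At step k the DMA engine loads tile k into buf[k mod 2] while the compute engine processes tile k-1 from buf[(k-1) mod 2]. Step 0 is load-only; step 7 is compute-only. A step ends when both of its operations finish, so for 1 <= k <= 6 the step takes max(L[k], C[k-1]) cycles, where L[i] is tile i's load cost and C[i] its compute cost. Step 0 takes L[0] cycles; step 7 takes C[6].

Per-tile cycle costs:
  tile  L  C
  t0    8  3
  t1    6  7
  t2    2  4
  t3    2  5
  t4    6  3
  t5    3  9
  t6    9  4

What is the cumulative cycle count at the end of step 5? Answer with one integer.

  0. 8=8c; end=8; A:t0 B:-
  1. max(6,3)=6c; end=14; A:t0 B:t1
  2. max(2,7)=7c; end=21; A:t2 B:t1
  3. max(2,4)=4c; end=25; A:t2 B:t3
  4. max(6,5)=6c; end=31; A:t4 B:t3
  5. max(3,3)=3c; end=34; A:t4 B:t5
  6. max(9,9)=9c; end=43; A:t6 B:t5
  7. 4=4c; end=47; A:t6 B:t5

end_cycle[5] = 34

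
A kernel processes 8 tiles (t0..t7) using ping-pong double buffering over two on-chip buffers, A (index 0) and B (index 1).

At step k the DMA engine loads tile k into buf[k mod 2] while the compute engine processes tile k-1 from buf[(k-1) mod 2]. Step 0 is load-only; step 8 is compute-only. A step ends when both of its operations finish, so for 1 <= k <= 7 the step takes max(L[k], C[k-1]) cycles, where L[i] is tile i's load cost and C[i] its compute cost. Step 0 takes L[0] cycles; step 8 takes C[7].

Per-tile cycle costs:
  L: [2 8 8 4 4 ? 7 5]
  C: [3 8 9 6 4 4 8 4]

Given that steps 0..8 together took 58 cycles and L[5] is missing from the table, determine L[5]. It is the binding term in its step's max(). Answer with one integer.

step 0 → dur = L[0]=2 = 2
step 1 → dur = max(L[1]=8, C[0]=3) = 8
step 2 → dur = max(L[2]=8, C[1]=8) = 8
step 3 → dur = max(L[3]=4, C[2]=9) = 9
step 4 → dur = max(L[4]=4, C[3]=6) = 6
step 5 → dur = max(L[5]=?, C[4]=4) = L[5]  (unknown; binding)
step 6 → dur = max(L[6]=7, C[5]=4) = 7
step 7 → dur = max(L[7]=5, C[6]=8) = 8
step 8 → dur = C[7]=4 = 4
sum of known step durations = 52
dur[5] = total - known = 58 - 52 = 6
L[5] is the binding max in step 5, so L[5] = dur[5] = 6

L[5] = 6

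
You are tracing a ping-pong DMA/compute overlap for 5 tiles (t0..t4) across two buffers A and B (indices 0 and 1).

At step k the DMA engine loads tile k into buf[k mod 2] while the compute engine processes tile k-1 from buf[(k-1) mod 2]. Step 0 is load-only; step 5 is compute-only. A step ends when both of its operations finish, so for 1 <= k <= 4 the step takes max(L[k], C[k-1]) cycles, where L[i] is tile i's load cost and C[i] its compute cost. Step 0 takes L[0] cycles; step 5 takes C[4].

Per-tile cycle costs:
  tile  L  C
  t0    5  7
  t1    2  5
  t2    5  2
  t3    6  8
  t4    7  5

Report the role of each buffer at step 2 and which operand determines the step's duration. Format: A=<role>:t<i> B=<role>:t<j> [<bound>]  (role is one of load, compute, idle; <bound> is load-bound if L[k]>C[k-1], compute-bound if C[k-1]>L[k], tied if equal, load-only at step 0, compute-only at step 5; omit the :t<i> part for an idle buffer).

step 2: A=load:t2 B=compute:t1 [tied]

[0] DMA t0→A (5c) ∥ CU idle ⇒ 5c, clock 5
[1] DMA t1→B (2c) ∥ CU A:t0 (7c) ⇒ 7c, clock 12
[2] DMA t2→A (5c) ∥ CU B:t1 (5c) ⇒ 5c, clock 17
[3] DMA t3→B (6c) ∥ CU A:t2 (2c) ⇒ 6c, clock 23
[4] DMA t4→A (7c) ∥ CU B:t3 (8c) ⇒ 8c, clock 31
[5] DMA idle ∥ CU A:t4 (5c) ⇒ 5c, clock 36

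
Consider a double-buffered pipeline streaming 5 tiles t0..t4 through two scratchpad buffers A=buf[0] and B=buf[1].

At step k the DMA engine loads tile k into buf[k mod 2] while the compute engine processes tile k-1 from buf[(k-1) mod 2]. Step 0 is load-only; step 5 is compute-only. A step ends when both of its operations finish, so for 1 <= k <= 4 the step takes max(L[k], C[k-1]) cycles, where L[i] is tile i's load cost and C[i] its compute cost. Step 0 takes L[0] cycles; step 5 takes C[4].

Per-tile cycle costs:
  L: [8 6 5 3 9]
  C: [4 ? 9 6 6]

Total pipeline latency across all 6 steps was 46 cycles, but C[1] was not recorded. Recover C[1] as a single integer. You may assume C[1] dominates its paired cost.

C[1] = 8

step 0 = dur = L[0]=8 = 8
step 1 = dur = max(L[1]=6, C[0]=4) = 6
step 2 = dur = max(L[2]=5, C[1]=?) = C[1]  (unknown; binding)
step 3 = dur = max(L[3]=3, C[2]=9) = 9
step 4 = dur = max(L[4]=9, C[3]=6) = 9
step 5 = dur = C[4]=6 = 6
sum of known step durations = 38
dur[2] = total - known = 46 - 38 = 8
C[1] is the binding max in step 2, so C[1] = dur[2] = 8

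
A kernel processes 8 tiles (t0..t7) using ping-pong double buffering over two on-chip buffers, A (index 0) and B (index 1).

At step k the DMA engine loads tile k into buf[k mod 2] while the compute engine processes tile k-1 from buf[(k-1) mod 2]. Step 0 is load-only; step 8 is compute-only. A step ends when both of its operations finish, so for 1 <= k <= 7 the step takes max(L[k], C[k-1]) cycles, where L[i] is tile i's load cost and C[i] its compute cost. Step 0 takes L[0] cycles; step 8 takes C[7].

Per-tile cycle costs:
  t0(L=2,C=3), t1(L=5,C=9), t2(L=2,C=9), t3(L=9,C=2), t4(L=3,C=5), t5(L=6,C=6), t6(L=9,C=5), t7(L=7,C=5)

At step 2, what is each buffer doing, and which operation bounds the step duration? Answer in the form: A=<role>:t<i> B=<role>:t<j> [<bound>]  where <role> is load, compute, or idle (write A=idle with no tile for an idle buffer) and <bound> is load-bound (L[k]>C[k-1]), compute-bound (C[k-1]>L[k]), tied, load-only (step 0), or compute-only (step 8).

[0] DMA t0→A (2c) ∥ CU idle ⇒ 2c, clock 2
[1] DMA t1→B (5c) ∥ CU A:t0 (3c) ⇒ 5c, clock 7
[2] DMA t2→A (2c) ∥ CU B:t1 (9c) ⇒ 9c, clock 16
[3] DMA t3→B (9c) ∥ CU A:t2 (9c) ⇒ 9c, clock 25
[4] DMA t4→A (3c) ∥ CU B:t3 (2c) ⇒ 3c, clock 28
[5] DMA t5→B (6c) ∥ CU A:t4 (5c) ⇒ 6c, clock 34
[6] DMA t6→A (9c) ∥ CU B:t5 (6c) ⇒ 9c, clock 43
[7] DMA t7→B (7c) ∥ CU A:t6 (5c) ⇒ 7c, clock 50
[8] DMA idle ∥ CU B:t7 (5c) ⇒ 5c, clock 55

step 2: A=load:t2 B=compute:t1 [compute-bound]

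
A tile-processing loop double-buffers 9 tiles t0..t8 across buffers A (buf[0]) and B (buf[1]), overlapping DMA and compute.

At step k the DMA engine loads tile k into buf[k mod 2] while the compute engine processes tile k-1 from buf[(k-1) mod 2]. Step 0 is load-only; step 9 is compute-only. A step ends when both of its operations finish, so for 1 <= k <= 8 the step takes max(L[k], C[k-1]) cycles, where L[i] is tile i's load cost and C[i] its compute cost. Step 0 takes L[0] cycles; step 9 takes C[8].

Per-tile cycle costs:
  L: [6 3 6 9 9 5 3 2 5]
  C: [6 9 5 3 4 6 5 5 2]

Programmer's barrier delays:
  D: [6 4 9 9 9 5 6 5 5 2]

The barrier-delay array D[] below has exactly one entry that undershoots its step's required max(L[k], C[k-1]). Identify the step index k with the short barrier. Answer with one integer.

k=0 barrier L[0]=6→6c, D[0]=6 ok
k=1 barrier max(L[1]=3,C[0]=6)→6c, D[1]=4 SHORT
k=2 barrier max(L[2]=6,C[1]=9)→9c, D[2]=9 ok
k=3 barrier max(L[3]=9,C[2]=5)→9c, D[3]=9 ok
k=4 barrier max(L[4]=9,C[3]=3)→9c, D[4]=9 ok
k=5 barrier max(L[5]=5,C[4]=4)→5c, D[5]=5 ok
k=6 barrier max(L[6]=3,C[5]=6)→6c, D[6]=6 ok
k=7 barrier max(L[7]=2,C[6]=5)→5c, D[7]=5 ok
k=8 barrier max(L[8]=5,C[7]=5)→5c, D[8]=5 ok
k=9 barrier C[8]=2→2c, D[9]=2 ok

hazard at step 1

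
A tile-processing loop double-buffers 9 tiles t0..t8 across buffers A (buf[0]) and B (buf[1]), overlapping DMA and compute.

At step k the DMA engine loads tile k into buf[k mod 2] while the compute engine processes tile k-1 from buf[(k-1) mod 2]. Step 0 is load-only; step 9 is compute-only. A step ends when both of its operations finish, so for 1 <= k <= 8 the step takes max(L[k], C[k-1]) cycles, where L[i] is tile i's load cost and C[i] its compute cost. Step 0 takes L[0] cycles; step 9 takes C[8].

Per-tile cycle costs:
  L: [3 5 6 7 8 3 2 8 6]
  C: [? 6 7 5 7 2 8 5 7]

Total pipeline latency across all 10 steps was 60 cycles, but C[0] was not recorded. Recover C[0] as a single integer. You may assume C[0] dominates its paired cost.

C[0] = 6

step 0 → dur = L[0]=3 = 3
step 1 → dur = max(L[1]=5, C[0]=?) = C[0]  (unknown; binding)
step 2 → dur = max(L[2]=6, C[1]=6) = 6
step 3 → dur = max(L[3]=7, C[2]=7) = 7
step 4 → dur = max(L[4]=8, C[3]=5) = 8
step 5 → dur = max(L[5]=3, C[4]=7) = 7
step 6 → dur = max(L[6]=2, C[5]=2) = 2
step 7 → dur = max(L[7]=8, C[6]=8) = 8
step 8 → dur = max(L[8]=6, C[7]=5) = 6
step 9 → dur = C[8]=7 = 7
sum of known step durations = 54
dur[1] = total - known = 60 - 54 = 6
C[0] is the binding max in step 1, so C[0] = dur[1] = 6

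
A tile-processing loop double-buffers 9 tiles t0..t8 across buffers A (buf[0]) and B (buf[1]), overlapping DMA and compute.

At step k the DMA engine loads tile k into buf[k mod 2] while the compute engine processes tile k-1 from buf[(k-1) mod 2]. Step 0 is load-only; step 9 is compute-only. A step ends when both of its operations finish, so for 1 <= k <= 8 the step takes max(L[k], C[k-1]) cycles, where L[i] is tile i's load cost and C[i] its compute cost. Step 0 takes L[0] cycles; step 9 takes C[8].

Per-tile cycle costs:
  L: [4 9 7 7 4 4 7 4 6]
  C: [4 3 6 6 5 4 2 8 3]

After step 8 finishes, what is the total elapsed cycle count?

[0] DMA t0→A (4c) ∥ CU idle ⇒ 4c, clock 4
[1] DMA t1→B (9c) ∥ CU A:t0 (4c) ⇒ 9c, clock 13
[2] DMA t2→A (7c) ∥ CU B:t1 (3c) ⇒ 7c, clock 20
[3] DMA t3→B (7c) ∥ CU A:t2 (6c) ⇒ 7c, clock 27
[4] DMA t4→A (4c) ∥ CU B:t3 (6c) ⇒ 6c, clock 33
[5] DMA t5→B (4c) ∥ CU A:t4 (5c) ⇒ 5c, clock 38
[6] DMA t6→A (7c) ∥ CU B:t5 (4c) ⇒ 7c, clock 45
[7] DMA t7→B (4c) ∥ CU A:t6 (2c) ⇒ 4c, clock 49
[8] DMA t8→A (6c) ∥ CU B:t7 (8c) ⇒ 8c, clock 57
[9] DMA idle ∥ CU A:t8 (3c) ⇒ 3c, clock 60

end_cycle[8] = 57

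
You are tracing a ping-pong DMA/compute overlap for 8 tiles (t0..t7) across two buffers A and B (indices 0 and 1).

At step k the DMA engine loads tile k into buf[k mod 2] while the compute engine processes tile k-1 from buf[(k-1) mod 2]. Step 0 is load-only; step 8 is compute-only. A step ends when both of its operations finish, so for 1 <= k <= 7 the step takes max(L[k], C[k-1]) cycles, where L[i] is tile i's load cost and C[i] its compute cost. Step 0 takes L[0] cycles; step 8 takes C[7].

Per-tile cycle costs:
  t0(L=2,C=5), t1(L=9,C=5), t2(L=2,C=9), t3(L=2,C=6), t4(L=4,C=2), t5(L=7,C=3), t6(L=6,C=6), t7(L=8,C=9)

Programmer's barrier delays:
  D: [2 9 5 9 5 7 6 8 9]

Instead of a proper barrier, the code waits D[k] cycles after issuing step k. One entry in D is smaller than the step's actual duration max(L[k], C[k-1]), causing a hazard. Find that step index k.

hazard at step 4

k=0 barrier L[0]=2→2c, D[0]=2 ok
k=1 barrier max(L[1]=9,C[0]=5)→9c, D[1]=9 ok
k=2 barrier max(L[2]=2,C[1]=5)→5c, D[2]=5 ok
k=3 barrier max(L[3]=2,C[2]=9)→9c, D[3]=9 ok
k=4 barrier max(L[4]=4,C[3]=6)→6c, D[4]=5 SHORT
k=5 barrier max(L[5]=7,C[4]=2)→7c, D[5]=7 ok
k=6 barrier max(L[6]=6,C[5]=3)→6c, D[6]=6 ok
k=7 barrier max(L[7]=8,C[6]=6)→8c, D[7]=8 ok
k=8 barrier C[7]=9→9c, D[8]=9 ok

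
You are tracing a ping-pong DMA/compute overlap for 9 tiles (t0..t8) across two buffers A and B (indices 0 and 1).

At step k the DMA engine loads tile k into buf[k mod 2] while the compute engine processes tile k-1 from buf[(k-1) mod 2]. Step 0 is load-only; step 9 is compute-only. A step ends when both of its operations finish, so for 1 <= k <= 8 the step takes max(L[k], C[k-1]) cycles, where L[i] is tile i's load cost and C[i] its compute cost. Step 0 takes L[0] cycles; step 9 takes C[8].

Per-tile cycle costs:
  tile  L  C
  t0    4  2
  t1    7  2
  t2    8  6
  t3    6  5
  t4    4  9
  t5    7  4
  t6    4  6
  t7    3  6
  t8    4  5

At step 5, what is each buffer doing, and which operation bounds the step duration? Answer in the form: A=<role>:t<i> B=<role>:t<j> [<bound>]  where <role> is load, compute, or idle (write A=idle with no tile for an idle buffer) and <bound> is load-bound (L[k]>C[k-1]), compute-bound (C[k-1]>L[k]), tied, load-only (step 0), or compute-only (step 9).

step 5: A=compute:t4 B=load:t5 [compute-bound]

  0. 4=4c; end=4; A:t0 B:-
  1. max(7,2)=7c; end=11; A:t0 B:t1
  2. max(8,2)=8c; end=19; A:t2 B:t1
  3. max(6,6)=6c; end=25; A:t2 B:t3
  4. max(4,5)=5c; end=30; A:t4 B:t3
  5. max(7,9)=9c; end=39; A:t4 B:t5
  6. max(4,4)=4c; end=43; A:t6 B:t5
  7. max(3,6)=6c; end=49; A:t6 B:t7
  8. max(4,6)=6c; end=55; A:t8 B:t7
  9. 5=5c; end=60; A:t8 B:t7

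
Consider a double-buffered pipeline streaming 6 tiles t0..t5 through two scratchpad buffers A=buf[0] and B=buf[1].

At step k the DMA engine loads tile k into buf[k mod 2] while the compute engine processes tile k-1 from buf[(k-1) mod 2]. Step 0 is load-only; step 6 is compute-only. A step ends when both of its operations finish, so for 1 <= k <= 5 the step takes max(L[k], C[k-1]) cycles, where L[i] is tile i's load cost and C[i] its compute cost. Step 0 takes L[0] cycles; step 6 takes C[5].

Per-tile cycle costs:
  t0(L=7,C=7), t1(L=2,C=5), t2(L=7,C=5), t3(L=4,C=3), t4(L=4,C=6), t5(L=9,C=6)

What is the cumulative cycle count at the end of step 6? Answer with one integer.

[0] DMA t0→A (7c) ∥ CU idle ⇒ 7c, clock 7
[1] DMA t1→B (2c) ∥ CU A:t0 (7c) ⇒ 7c, clock 14
[2] DMA t2→A (7c) ∥ CU B:t1 (5c) ⇒ 7c, clock 21
[3] DMA t3→B (4c) ∥ CU A:t2 (5c) ⇒ 5c, clock 26
[4] DMA t4→A (4c) ∥ CU B:t3 (3c) ⇒ 4c, clock 30
[5] DMA t5→B (9c) ∥ CU A:t4 (6c) ⇒ 9c, clock 39
[6] DMA idle ∥ CU B:t5 (6c) ⇒ 6c, clock 45

end_cycle[6] = 45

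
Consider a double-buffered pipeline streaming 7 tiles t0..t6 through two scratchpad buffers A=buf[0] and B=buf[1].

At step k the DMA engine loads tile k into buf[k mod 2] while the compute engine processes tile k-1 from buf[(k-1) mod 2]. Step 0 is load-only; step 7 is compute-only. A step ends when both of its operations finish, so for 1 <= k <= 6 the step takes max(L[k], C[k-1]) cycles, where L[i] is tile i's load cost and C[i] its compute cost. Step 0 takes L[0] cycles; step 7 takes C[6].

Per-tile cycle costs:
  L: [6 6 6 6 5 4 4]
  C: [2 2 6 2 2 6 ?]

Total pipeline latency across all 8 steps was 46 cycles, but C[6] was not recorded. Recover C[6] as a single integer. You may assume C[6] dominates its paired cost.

step 0 → dur = L[0]=6 = 6
step 1 → dur = max(L[1]=6, C[0]=2) = 6
step 2 → dur = max(L[2]=6, C[1]=2) = 6
step 3 → dur = max(L[3]=6, C[2]=6) = 6
step 4 → dur = max(L[4]=5, C[3]=2) = 5
step 5 → dur = max(L[5]=4, C[4]=2) = 4
step 6 → dur = max(L[6]=4, C[5]=6) = 6
step 7 → dur = C[6]=? = C[6]  (unknown; binding)
sum of known step durations = 39
dur[7] = total - known = 46 - 39 = 7
C[6] is the binding max in step 7, so C[6] = dur[7] = 7

C[6] = 7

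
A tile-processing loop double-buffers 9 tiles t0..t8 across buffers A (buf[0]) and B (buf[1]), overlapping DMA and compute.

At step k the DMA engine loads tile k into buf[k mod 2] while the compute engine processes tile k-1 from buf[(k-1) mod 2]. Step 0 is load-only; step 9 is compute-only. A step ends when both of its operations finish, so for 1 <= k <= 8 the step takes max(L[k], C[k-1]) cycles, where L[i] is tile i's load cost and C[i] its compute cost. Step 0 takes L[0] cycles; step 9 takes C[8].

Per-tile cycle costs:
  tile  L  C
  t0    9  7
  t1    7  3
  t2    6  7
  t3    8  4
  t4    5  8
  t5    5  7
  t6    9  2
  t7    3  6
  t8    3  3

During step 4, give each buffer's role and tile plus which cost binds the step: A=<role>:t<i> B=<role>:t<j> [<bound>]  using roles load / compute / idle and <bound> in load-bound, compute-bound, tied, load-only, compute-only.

k=0 load=t0/9c comp=- wait=9 total=9
k=1 load=t1/7c comp=t0/7c wait=7 total=16
k=2 load=t2/6c comp=t1/3c wait=6 total=22
k=3 load=t3/8c comp=t2/7c wait=8 total=30
k=4 load=t4/5c comp=t3/4c wait=5 total=35
k=5 load=t5/5c comp=t4/8c wait=8 total=43
k=6 load=t6/9c comp=t5/7c wait=9 total=52
k=7 load=t7/3c comp=t6/2c wait=3 total=55
k=8 load=t8/3c comp=t7/6c wait=6 total=61
k=9 load=- comp=t8/3c wait=3 total=64

step 4: A=load:t4 B=compute:t3 [load-bound]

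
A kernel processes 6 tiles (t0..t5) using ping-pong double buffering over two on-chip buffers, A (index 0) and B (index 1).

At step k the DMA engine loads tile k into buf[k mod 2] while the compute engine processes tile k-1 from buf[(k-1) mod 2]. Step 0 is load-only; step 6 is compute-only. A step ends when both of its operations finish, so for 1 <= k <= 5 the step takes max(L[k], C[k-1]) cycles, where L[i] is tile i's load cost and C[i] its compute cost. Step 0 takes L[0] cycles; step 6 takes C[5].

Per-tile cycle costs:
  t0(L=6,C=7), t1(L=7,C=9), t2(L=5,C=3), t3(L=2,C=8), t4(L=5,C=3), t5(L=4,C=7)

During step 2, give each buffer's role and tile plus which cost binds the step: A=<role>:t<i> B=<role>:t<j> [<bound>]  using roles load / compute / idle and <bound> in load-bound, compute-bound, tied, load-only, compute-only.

step 2: A=load:t2 B=compute:t1 [compute-bound]

[0] DMA t0→A (6c) ∥ CU idle ⇒ 6c, clock 6
[1] DMA t1→B (7c) ∥ CU A:t0 (7c) ⇒ 7c, clock 13
[2] DMA t2→A (5c) ∥ CU B:t1 (9c) ⇒ 9c, clock 22
[3] DMA t3→B (2c) ∥ CU A:t2 (3c) ⇒ 3c, clock 25
[4] DMA t4→A (5c) ∥ CU B:t3 (8c) ⇒ 8c, clock 33
[5] DMA t5→B (4c) ∥ CU A:t4 (3c) ⇒ 4c, clock 37
[6] DMA idle ∥ CU B:t5 (7c) ⇒ 7c, clock 44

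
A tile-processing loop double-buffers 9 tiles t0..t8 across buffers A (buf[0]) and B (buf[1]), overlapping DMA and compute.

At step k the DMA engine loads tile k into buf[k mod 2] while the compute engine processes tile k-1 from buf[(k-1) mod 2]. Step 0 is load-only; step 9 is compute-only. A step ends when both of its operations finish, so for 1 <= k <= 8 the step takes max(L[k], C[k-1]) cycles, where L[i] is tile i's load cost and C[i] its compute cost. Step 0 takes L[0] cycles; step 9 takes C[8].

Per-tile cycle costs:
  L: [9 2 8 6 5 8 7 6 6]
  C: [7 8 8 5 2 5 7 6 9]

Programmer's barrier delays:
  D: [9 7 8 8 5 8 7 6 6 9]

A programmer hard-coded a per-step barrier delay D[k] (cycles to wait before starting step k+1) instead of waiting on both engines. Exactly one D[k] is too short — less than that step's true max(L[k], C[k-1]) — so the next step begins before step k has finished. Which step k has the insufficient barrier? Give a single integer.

hazard at step 7

k=0 barrier L[0]=9→9c, D[0]=9 ok
k=1 barrier max(L[1]=2,C[0]=7)→7c, D[1]=7 ok
k=2 barrier max(L[2]=8,C[1]=8)→8c, D[2]=8 ok
k=3 barrier max(L[3]=6,C[2]=8)→8c, D[3]=8 ok
k=4 barrier max(L[4]=5,C[3]=5)→5c, D[4]=5 ok
k=5 barrier max(L[5]=8,C[4]=2)→8c, D[5]=8 ok
k=6 barrier max(L[6]=7,C[5]=5)→7c, D[6]=7 ok
k=7 barrier max(L[7]=6,C[6]=7)→7c, D[7]=6 SHORT
k=8 barrier max(L[8]=6,C[7]=6)→6c, D[8]=6 ok
k=9 barrier C[8]=9→9c, D[9]=9 ok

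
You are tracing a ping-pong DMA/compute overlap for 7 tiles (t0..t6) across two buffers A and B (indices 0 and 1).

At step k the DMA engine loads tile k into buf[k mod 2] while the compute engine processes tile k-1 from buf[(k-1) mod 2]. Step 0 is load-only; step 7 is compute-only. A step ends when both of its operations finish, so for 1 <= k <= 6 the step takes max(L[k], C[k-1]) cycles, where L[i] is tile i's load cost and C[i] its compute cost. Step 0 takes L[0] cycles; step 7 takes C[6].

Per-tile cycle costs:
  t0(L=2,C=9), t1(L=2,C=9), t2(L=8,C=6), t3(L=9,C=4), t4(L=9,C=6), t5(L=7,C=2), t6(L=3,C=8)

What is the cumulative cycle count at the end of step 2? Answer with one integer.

step 0: L[0]=2 → dur=2, Σ=2 | A=load:t0 B=idle [load-only]
step 1: L[1]=2 C[0]=9 → dur=9, Σ=11 | A=compute:t0 B=load:t1 [compute-bound]
step 2: L[2]=8 C[1]=9 → dur=9, Σ=20 | A=load:t2 B=compute:t1 [compute-bound]
step 3: L[3]=9 C[2]=6 → dur=9, Σ=29 | A=compute:t2 B=load:t3 [load-bound]
step 4: L[4]=9 C[3]=4 → dur=9, Σ=38 | A=load:t4 B=compute:t3 [load-bound]
step 5: L[5]=7 C[4]=6 → dur=7, Σ=45 | A=compute:t4 B=load:t5 [load-bound]
step 6: L[6]=3 C[5]=2 → dur=3, Σ=48 | A=load:t6 B=compute:t5 [load-bound]
step 7: C[6]=8 → dur=8, Σ=56 | A=compute:t6 B=idle [compute-only]

end_cycle[2] = 20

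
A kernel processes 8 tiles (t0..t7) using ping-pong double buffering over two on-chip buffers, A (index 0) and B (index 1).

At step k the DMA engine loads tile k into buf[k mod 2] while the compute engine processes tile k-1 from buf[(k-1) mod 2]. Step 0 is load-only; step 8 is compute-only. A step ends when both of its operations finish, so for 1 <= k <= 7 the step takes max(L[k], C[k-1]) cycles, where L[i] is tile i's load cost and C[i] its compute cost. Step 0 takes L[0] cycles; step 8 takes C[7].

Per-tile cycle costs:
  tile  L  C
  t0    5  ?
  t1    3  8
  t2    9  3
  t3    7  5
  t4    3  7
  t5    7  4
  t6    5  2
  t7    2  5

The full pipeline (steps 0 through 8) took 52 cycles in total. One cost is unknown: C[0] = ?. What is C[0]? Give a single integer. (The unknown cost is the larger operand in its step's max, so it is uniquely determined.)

C[0] = 7

step 0 | dur = L[0]=5 = 5
step 1 | dur = max(L[1]=3, C[0]=?) = C[0]  (unknown; binding)
step 2 | dur = max(L[2]=9, C[1]=8) = 9
step 3 | dur = max(L[3]=7, C[2]=3) = 7
step 4 | dur = max(L[4]=3, C[3]=5) = 5
step 5 | dur = max(L[5]=7, C[4]=7) = 7
step 6 | dur = max(L[6]=5, C[5]=4) = 5
step 7 | dur = max(L[7]=2, C[6]=2) = 2
step 8 | dur = C[7]=5 = 5
sum of known step durations = 45
dur[1] = total - known = 52 - 45 = 7
C[0] is the binding max in step 1, so C[0] = dur[1] = 7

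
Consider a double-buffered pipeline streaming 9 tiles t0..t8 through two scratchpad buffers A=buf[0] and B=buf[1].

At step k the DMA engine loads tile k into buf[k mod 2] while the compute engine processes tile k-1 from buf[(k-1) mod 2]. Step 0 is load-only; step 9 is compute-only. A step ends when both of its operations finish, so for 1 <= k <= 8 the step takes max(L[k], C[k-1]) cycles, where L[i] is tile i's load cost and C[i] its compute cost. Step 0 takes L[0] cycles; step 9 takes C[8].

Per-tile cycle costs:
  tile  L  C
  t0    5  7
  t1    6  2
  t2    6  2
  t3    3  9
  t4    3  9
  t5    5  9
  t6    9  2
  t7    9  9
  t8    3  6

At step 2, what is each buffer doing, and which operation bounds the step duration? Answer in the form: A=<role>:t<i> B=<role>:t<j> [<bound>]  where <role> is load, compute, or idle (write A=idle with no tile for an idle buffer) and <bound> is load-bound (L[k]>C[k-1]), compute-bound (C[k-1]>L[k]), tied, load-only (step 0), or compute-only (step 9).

step 2: A=load:t2 B=compute:t1 [load-bound]

k=0 load=t0/5c comp=- wait=5 total=5
k=1 load=t1/6c comp=t0/7c wait=7 total=12
k=2 load=t2/6c comp=t1/2c wait=6 total=18
k=3 load=t3/3c comp=t2/2c wait=3 total=21
k=4 load=t4/3c comp=t3/9c wait=9 total=30
k=5 load=t5/5c comp=t4/9c wait=9 total=39
k=6 load=t6/9c comp=t5/9c wait=9 total=48
k=7 load=t7/9c comp=t6/2c wait=9 total=57
k=8 load=t8/3c comp=t7/9c wait=9 total=66
k=9 load=- comp=t8/6c wait=6 total=72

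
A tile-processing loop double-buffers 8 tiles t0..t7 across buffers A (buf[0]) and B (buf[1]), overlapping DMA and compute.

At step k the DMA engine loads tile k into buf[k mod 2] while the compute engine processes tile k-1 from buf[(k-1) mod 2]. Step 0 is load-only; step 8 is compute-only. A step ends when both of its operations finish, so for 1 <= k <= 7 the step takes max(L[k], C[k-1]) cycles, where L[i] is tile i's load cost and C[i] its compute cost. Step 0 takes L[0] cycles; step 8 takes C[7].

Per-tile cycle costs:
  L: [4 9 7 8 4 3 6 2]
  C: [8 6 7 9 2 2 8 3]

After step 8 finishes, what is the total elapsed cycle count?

k=0 load=t0/4c comp=- wait=4 total=4
k=1 load=t1/9c comp=t0/8c wait=9 total=13
k=2 load=t2/7c comp=t1/6c wait=7 total=20
k=3 load=t3/8c comp=t2/7c wait=8 total=28
k=4 load=t4/4c comp=t3/9c wait=9 total=37
k=5 load=t5/3c comp=t4/2c wait=3 total=40
k=6 load=t6/6c comp=t5/2c wait=6 total=46
k=7 load=t7/2c comp=t6/8c wait=8 total=54
k=8 load=- comp=t7/3c wait=3 total=57

end_cycle[8] = 57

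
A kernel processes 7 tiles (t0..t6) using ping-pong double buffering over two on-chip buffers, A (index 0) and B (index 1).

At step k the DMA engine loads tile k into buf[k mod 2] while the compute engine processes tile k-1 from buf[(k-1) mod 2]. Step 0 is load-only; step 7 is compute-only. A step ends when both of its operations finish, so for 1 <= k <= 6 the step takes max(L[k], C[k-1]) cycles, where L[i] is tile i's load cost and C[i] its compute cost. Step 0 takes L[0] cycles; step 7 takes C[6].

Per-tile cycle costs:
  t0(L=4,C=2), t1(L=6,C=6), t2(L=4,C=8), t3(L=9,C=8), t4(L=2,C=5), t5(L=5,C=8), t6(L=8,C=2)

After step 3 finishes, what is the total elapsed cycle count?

[0] DMA t0→A (4c) ∥ CU idle ⇒ 4c, clock 4
[1] DMA t1→B (6c) ∥ CU A:t0 (2c) ⇒ 6c, clock 10
[2] DMA t2→A (4c) ∥ CU B:t1 (6c) ⇒ 6c, clock 16
[3] DMA t3→B (9c) ∥ CU A:t2 (8c) ⇒ 9c, clock 25
[4] DMA t4→A (2c) ∥ CU B:t3 (8c) ⇒ 8c, clock 33
[5] DMA t5→B (5c) ∥ CU A:t4 (5c) ⇒ 5c, clock 38
[6] DMA t6→A (8c) ∥ CU B:t5 (8c) ⇒ 8c, clock 46
[7] DMA idle ∥ CU A:t6 (2c) ⇒ 2c, clock 48

end_cycle[3] = 25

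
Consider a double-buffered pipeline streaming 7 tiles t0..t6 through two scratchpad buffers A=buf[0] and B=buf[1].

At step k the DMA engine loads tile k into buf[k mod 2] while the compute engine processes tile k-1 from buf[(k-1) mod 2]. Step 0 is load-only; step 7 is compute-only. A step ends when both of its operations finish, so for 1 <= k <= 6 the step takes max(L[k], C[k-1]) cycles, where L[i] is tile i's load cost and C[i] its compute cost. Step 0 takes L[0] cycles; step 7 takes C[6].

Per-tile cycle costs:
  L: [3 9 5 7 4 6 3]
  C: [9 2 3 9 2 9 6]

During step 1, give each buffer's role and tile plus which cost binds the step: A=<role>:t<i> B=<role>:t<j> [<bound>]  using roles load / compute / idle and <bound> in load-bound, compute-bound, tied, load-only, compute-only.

  0. 3=3c; end=3; A:t0 B:-
  1. max(9,9)=9c; end=12; A:t0 B:t1
  2. max(5,2)=5c; end=17; A:t2 B:t1
  3. max(7,3)=7c; end=24; A:t2 B:t3
  4. max(4,9)=9c; end=33; A:t4 B:t3
  5. max(6,2)=6c; end=39; A:t4 B:t5
  6. max(3,9)=9c; end=48; A:t6 B:t5
  7. 6=6c; end=54; A:t6 B:t5

step 1: A=compute:t0 B=load:t1 [tied]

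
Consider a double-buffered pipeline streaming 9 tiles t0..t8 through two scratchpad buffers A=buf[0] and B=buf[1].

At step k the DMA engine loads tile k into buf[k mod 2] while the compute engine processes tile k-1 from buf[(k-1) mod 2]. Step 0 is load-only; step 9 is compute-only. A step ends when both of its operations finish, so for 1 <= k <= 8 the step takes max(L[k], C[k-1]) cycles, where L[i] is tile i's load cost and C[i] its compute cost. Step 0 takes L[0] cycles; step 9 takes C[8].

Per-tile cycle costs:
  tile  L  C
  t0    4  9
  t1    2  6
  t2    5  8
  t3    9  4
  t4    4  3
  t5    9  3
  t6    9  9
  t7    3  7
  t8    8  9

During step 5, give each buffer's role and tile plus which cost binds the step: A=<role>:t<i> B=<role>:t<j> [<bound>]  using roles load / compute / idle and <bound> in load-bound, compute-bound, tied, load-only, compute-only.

k=0 load=t0/4c comp=- wait=4 total=4
k=1 load=t1/2c comp=t0/9c wait=9 total=13
k=2 load=t2/5c comp=t1/6c wait=6 total=19
k=3 load=t3/9c comp=t2/8c wait=9 total=28
k=4 load=t4/4c comp=t3/4c wait=4 total=32
k=5 load=t5/9c comp=t4/3c wait=9 total=41
k=6 load=t6/9c comp=t5/3c wait=9 total=50
k=7 load=t7/3c comp=t6/9c wait=9 total=59
k=8 load=t8/8c comp=t7/7c wait=8 total=67
k=9 load=- comp=t8/9c wait=9 total=76

step 5: A=compute:t4 B=load:t5 [load-bound]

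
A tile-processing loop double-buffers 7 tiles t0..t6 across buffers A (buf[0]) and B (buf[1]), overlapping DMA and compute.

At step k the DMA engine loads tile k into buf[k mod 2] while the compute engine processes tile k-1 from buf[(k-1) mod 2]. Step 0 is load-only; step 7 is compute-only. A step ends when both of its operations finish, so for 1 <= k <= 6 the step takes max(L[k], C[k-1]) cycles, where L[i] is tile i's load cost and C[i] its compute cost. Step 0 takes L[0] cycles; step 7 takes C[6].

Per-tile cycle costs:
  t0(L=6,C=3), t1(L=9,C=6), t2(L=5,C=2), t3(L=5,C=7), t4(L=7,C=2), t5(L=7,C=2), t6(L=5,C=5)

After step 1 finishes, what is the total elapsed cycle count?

[0] DMA t0→A (6c) ∥ CU idle ⇒ 6c, clock 6
[1] DMA t1→B (9c) ∥ CU A:t0 (3c) ⇒ 9c, clock 15
[2] DMA t2→A (5c) ∥ CU B:t1 (6c) ⇒ 6c, clock 21
[3] DMA t3→B (5c) ∥ CU A:t2 (2c) ⇒ 5c, clock 26
[4] DMA t4→A (7c) ∥ CU B:t3 (7c) ⇒ 7c, clock 33
[5] DMA t5→B (7c) ∥ CU A:t4 (2c) ⇒ 7c, clock 40
[6] DMA t6→A (5c) ∥ CU B:t5 (2c) ⇒ 5c, clock 45
[7] DMA idle ∥ CU A:t6 (5c) ⇒ 5c, clock 50

end_cycle[1] = 15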